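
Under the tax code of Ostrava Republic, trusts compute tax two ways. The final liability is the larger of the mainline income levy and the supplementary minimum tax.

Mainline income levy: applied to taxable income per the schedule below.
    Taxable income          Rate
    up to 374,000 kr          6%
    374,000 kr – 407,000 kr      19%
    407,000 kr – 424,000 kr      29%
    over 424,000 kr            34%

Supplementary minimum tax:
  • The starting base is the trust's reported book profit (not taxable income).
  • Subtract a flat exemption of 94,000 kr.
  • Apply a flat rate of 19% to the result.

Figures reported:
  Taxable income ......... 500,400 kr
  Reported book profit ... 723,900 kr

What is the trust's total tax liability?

119,681 kr

Mainline income levy:
  374,000 kr × 6% = 22,440 kr
  33,000 kr × 19% = 6,270 kr
  17,000 kr × 29% = 4,930 kr
  76,400 kr × 34% = 25,976 kr
  → 59,616 kr

Supplementary minimum tax:
  Base (reported book profit): 723,900 kr
  Less exemption 94,000 kr → base 629,900 kr
  629,900 kr × 19% = 119,681 kr

119,681 kr > 59,616 kr, so the supplementary minimum tax is the binding amount.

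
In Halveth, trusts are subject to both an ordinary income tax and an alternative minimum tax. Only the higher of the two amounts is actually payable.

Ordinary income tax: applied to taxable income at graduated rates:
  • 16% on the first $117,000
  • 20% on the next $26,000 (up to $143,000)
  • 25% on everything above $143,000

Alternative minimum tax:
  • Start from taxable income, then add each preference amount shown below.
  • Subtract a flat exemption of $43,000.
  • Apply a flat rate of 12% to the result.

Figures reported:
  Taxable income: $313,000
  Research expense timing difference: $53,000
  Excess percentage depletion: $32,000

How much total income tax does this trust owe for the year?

Alternative minimum tax:
  Adjusted income: $313,000 + $53,000 + $32,000 = $398,000
  Less exemption $43,000 → base $355,000
  $355,000 × 12% = $42,600

Ordinary income tax:
  $117,000 × 16% = $18,720
  $26,000 × 20% = $5,200
  $170,000 × 25% = $42,500
  → $66,420

$66,420 > $42,600, so the ordinary income tax governs.

$66,420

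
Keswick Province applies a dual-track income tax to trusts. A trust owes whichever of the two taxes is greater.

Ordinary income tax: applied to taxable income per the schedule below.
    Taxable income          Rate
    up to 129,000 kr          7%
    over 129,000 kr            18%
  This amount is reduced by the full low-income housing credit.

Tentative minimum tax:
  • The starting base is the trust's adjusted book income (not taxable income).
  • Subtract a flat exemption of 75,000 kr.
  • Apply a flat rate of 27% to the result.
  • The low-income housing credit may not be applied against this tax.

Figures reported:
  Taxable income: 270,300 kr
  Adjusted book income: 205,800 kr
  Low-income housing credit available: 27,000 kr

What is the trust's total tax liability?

35,316 kr

Tentative minimum tax:
  Base (adjusted book income): 205,800 kr
  Less exemption 75,000 kr → base 130,800 kr
  130,800 kr × 27% = 35,316 kr

Ordinary income tax:
  129,000 kr × 7% = 9,030 kr
  141,300 kr × 18% = 25,434 kr
  → 34,464 kr
  Less low-income housing credit 27,000 kr → 7,464 kr

35,316 kr > 7,464 kr, so the tentative minimum tax is the binding amount.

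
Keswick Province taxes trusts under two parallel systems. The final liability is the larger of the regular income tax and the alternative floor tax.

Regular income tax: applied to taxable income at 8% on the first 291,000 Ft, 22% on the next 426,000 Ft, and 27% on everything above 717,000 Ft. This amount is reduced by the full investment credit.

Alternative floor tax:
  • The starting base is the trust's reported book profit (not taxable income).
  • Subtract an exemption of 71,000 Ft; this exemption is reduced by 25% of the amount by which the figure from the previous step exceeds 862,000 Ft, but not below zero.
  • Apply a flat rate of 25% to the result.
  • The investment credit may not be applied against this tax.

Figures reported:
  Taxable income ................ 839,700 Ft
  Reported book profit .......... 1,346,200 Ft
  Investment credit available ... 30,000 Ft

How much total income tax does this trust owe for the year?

Alternative floor tax:
  Base (reported book profit): 1,346,200 Ft
  Exemption: 25% × (1,346,200 Ft − 862,000 Ft) = 121,050 Ft ≥ 71,000 Ft, so the exemption is fully phased out
  Base: 1,346,200 Ft − 0 Ft = 1,346,200 Ft
  1,346,200 Ft × 25% = 336,550 Ft

Regular income tax:
  291,000 Ft × 8% = 23,280 Ft
  426,000 Ft × 22% = 93,720 Ft
  122,700 Ft × 27% = 33,129 Ft
  → 150,129 Ft
  Less investment credit 30,000 Ft → 120,129 Ft

336,550 Ft > 120,129 Ft, so the alternative floor tax is the binding amount.

336,550 Ft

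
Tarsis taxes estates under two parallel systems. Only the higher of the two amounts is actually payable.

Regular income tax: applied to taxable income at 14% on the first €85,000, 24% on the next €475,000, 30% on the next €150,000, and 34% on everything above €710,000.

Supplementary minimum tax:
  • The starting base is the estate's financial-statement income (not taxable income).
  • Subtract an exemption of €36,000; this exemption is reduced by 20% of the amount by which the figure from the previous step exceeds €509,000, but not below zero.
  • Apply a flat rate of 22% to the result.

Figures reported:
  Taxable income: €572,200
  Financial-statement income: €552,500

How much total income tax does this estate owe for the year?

€129,560

Supplementary minimum tax:
  Base (financial-statement income): €552,500
  Exemption: €36,000 − 20% × (€552,500 − €509,000) = €36,000 − €8,700 = €27,300
  Base: €552,500 − €27,300 = €525,200
  €525,200 × 22% = €115,544

Regular income tax:
  €85,000 × 14% = €11,900
  €475,000 × 24% = €114,000
  €12,200 × 30% = €3,660
  → €129,560

€129,560 > €115,544, so the regular income tax governs.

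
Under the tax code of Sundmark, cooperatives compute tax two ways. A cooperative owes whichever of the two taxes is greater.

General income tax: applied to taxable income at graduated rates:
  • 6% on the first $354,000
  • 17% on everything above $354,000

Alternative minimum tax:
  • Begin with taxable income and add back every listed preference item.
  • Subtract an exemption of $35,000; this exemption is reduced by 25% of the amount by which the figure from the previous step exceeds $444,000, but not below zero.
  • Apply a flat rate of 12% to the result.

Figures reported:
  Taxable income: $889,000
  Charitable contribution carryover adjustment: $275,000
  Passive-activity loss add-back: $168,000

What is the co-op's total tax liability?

Alternative minimum tax:
  Adjusted income: $889,000 + $275,000 + $168,000 = $1,332,000
  Exemption: 25% × ($1,332,000 − $444,000) = $222,000 ≥ $35,000, so the exemption is fully phased out
  Base: $1,332,000 − $0 = $1,332,000
  $1,332,000 × 12% = $159,840

General income tax:
  $354,000 × 6% = $21,240
  $535,000 × 17% = $90,950
  → $112,190

$159,840 > $112,190, so the alternative minimum tax is the binding amount.

$159,840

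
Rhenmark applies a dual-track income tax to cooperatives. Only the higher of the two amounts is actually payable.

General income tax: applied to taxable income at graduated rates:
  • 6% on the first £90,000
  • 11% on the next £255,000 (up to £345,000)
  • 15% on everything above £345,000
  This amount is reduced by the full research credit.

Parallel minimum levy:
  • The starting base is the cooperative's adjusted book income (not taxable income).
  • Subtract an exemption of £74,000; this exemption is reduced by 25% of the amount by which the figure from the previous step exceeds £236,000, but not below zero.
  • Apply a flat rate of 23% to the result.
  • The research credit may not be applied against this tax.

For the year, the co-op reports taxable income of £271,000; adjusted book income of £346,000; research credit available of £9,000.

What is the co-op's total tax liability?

£68,885

General income tax:
  £90,000 × 6% = £5,400
  £181,000 × 11% = £19,910
  → £25,310
  Less research credit £9,000 → £16,310

Parallel minimum levy:
  Base (adjusted book income): £346,000
  Exemption: £74,000 − 25% × (£346,000 − £236,000) = £74,000 − £27,500 = £46,500
  Base: £346,000 − £46,500 = £299,500
  £299,500 × 23% = £68,885

£68,885 > £16,310, so the parallel minimum levy is the binding amount.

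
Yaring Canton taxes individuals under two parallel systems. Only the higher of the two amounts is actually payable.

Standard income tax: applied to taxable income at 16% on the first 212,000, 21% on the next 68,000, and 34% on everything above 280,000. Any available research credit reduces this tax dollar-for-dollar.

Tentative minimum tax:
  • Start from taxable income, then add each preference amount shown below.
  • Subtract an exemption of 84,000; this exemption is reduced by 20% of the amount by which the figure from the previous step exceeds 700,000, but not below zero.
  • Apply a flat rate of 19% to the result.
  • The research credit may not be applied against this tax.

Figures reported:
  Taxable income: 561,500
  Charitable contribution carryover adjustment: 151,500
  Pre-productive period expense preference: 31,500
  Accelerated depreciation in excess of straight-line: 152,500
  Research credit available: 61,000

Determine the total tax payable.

161,956

Tentative minimum tax:
  Adjusted income: 561,500 + 151,500 + 31,500 + 152,500 = 897,000
  Exemption: 84,000 − 20% × (897,000 − 700,000) = 84,000 − 39,400 = 44,600
  Base: 897,000 − 44,600 = 852,400
  852,400 × 19% = 161,956

Standard income tax:
  212,000 × 16% = 33,920
  68,000 × 21% = 14,280
  281,500 × 34% = 95,710
  → 143,910
  Less research credit 61,000 → 82,910

161,956 > 82,910, so the tentative minimum tax is the binding amount.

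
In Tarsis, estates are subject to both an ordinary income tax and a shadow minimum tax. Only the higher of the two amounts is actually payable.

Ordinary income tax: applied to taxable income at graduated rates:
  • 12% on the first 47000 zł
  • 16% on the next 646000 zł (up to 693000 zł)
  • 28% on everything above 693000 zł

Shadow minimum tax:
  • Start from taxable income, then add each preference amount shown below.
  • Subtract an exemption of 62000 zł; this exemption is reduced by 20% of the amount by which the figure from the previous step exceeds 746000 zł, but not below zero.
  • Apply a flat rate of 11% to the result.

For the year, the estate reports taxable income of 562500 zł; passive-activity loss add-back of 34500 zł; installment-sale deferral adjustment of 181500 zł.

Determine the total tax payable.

88120 zł

Ordinary income tax:
  47000 zł × 12% = 5640 zł
  515500 zł × 16% = 82480 zł
  → 88120 zł

Shadow minimum tax:
  Adjusted income: 562500 zł + 34500 zł + 181500 zł = 778500 zł
  Exemption: 62000 zł − 20% × (778500 zł − 746000 zł) = 62000 zł − 6500 zł = 55500 zł
  Base: 778500 zł − 55500 zł = 723000 zł
  723000 zł × 11% = 79530 zł

88120 zł > 79530 zł, so the ordinary income tax governs.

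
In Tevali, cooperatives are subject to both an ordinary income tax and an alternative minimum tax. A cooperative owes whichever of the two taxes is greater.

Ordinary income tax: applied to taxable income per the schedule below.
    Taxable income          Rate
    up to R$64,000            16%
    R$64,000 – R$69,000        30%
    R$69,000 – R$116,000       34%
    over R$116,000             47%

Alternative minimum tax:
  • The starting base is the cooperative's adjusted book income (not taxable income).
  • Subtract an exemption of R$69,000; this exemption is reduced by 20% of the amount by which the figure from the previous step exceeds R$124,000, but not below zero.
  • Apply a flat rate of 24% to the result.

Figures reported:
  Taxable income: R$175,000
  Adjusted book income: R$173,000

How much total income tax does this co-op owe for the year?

Alternative minimum tax:
  Base (adjusted book income): R$173,000
  Exemption: R$69,000 − 20% × (R$173,000 − R$124,000) = R$69,000 − R$9,800 = R$59,200
  Base: R$173,000 − R$59,200 = R$113,800
  R$113,800 × 24% = R$27,312

Ordinary income tax:
  R$64,000 × 16% = R$10,240
  R$5,000 × 30% = R$1,500
  R$47,000 × 34% = R$15,980
  R$59,000 × 47% = R$27,730
  → R$55,450

R$55,450 > R$27,312, so the ordinary income tax governs.

R$55,450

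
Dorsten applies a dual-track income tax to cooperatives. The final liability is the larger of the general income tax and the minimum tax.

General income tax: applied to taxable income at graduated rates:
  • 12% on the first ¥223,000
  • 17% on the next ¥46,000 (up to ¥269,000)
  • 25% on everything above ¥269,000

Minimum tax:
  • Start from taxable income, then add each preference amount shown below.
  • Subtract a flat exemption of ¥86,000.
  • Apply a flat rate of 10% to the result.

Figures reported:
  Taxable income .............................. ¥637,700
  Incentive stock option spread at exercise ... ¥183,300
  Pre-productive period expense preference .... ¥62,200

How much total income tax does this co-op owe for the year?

¥126,755

General income tax:
  ¥223,000 × 12% = ¥26,760
  ¥46,000 × 17% = ¥7,820
  ¥368,700 × 25% = ¥92,175
  → ¥126,755

Minimum tax:
  Adjusted income: ¥637,700 + ¥183,300 + ¥62,200 = ¥883,200
  Less exemption ¥86,000 → base ¥797,200
  ¥797,200 × 10% = ¥79,720

¥126,755 > ¥79,720, so the general income tax governs.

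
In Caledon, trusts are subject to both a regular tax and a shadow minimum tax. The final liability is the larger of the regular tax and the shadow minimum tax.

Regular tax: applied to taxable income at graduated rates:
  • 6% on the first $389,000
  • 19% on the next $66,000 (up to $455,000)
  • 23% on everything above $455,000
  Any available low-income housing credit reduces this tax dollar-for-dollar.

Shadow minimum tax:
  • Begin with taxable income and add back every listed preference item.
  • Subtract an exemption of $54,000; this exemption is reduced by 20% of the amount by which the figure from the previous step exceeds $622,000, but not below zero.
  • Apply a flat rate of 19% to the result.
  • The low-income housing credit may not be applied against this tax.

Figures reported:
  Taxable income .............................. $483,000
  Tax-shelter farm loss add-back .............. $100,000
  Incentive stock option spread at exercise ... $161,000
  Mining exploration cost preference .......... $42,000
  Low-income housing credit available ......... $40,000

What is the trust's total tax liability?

Regular tax:
  $389,000 × 6% = $23,340
  $66,000 × 19% = $12,540
  $28,000 × 23% = $6,440
  → $42,320
  Less low-income housing credit $40,000 → $2,320

Shadow minimum tax:
  Adjusted income: $483,000 + $100,000 + $161,000 + $42,000 = $786,000
  Exemption: $54,000 − 20% × ($786,000 − $622,000) = $54,000 − $32,800 = $21,200
  Base: $786,000 − $21,200 = $764,800
  $764,800 × 19% = $145,312

$145,312 > $2,320, so the shadow minimum tax is the binding amount.

$145,312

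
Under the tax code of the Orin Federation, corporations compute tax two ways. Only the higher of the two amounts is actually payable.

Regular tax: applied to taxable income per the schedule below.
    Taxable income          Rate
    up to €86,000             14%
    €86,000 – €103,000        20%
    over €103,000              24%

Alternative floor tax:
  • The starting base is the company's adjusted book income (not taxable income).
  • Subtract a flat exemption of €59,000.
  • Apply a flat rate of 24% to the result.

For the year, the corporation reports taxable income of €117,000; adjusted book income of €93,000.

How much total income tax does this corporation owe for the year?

€18,800

Regular tax:
  €86,000 × 14% = €12,040
  €17,000 × 20% = €3,400
  €14,000 × 24% = €3,360
  → €18,800

Alternative floor tax:
  Base (adjusted book income): €93,000
  Less exemption €59,000 → base €34,000
  €34,000 × 24% = €8,160

€18,800 > €8,160, so the regular tax governs.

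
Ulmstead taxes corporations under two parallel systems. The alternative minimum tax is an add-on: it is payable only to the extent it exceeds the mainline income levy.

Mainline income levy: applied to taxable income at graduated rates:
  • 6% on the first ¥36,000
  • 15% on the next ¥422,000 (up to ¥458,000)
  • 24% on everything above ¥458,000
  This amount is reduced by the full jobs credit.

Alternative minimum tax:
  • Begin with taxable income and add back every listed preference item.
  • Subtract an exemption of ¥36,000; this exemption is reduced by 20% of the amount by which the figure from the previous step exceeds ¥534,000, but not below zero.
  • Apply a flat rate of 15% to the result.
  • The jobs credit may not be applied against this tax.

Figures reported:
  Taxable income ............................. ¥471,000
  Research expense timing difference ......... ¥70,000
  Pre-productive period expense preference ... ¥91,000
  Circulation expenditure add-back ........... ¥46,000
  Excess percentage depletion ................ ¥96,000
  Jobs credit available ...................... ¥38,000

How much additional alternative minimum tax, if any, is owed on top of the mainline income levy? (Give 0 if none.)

¥85,520

Alternative minimum tax:
  Adjusted income: ¥471,000 + ¥70,000 + ¥91,000 + ¥46,000 + ¥96,000 = ¥774,000
  Exemption: 20% × (¥774,000 − ¥534,000) = ¥48,000 ≥ ¥36,000, so the exemption is fully phased out
  Base: ¥774,000 − ¥0 = ¥774,000
  ¥774,000 × 15% = ¥116,100

Mainline income levy:
  ¥36,000 × 6% = ¥2,160
  ¥422,000 × 15% = ¥63,300
  ¥13,000 × 24% = ¥3,120
  → ¥68,580
  Less jobs credit ¥38,000 → ¥30,580

Excess of alternative minimum tax over mainline income levy: ¥116,100 − ¥30,580 = ¥85,520.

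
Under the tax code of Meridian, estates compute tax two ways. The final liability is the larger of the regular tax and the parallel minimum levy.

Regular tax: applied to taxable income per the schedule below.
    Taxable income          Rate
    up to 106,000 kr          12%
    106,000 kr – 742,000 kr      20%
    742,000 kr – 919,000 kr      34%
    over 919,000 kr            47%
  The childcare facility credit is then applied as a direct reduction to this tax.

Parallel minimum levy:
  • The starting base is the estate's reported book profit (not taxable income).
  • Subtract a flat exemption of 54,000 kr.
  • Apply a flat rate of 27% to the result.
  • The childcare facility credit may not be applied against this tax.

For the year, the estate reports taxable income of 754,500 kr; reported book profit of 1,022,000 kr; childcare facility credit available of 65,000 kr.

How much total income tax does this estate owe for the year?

Regular tax:
  106,000 kr × 12% = 12,720 kr
  636,000 kr × 20% = 127,200 kr
  12,500 kr × 34% = 4,250 kr
  → 144,170 kr
  Less childcare facility credit 65,000 kr → 79,170 kr

Parallel minimum levy:
  Base (reported book profit): 1,022,000 kr
  Less exemption 54,000 kr → base 968,000 kr
  968,000 kr × 27% = 261,360 kr

261,360 kr > 79,170 kr, so the parallel minimum levy is the binding amount.

261,360 kr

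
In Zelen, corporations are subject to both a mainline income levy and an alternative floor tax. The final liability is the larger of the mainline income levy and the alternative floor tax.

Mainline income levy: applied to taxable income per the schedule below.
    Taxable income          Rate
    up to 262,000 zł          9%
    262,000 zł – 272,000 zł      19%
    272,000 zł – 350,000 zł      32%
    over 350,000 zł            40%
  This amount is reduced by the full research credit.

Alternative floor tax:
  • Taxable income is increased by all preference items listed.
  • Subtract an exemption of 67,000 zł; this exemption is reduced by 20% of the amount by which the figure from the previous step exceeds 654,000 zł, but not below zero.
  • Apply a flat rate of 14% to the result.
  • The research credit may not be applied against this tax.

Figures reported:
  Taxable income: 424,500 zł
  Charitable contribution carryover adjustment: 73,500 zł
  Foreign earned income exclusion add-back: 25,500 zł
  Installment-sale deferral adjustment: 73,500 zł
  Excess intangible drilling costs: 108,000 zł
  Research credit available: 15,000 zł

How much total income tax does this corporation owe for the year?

90,748 zł

Alternative floor tax:
  Adjusted income: 424,500 zł + 73,500 zł + 25,500 zł + 73,500 zł + 108,000 zł = 705,000 zł
  Exemption: 67,000 zł − 20% × (705,000 zł − 654,000 zł) = 67,000 zł − 10,200 zł = 56,800 zł
  Base: 705,000 zł − 56,800 zł = 648,200 zł
  648,200 zł × 14% = 90,748 zł

Mainline income levy:
  262,000 zł × 9% = 23,580 zł
  10,000 zł × 19% = 1,900 zł
  78,000 zł × 32% = 24,960 zł
  74,500 zł × 40% = 29,800 zł
  → 80,240 zł
  Less research credit 15,000 zł → 65,240 zł

90,748 zł > 65,240 zł, so the alternative floor tax is the binding amount.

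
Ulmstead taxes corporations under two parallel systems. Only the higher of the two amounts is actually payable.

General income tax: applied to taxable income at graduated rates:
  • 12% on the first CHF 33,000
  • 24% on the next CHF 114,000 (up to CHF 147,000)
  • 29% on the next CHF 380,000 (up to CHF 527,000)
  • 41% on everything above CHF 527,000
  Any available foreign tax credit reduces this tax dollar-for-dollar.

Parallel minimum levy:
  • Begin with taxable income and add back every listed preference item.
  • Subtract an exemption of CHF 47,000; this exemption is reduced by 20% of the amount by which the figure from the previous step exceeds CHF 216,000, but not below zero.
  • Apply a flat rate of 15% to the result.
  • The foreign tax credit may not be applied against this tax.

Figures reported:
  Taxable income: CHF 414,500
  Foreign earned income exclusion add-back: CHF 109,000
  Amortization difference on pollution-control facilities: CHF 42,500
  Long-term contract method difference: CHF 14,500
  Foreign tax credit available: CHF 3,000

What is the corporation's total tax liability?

CHF 105,895

General income tax:
  CHF 33,000 × 12% = CHF 3,960
  CHF 114,000 × 24% = CHF 27,360
  CHF 267,500 × 29% = CHF 77,575
  → CHF 108,895
  Less foreign tax credit CHF 3,000 → CHF 105,895

Parallel minimum levy:
  Adjusted income: CHF 414,500 + CHF 109,000 + CHF 42,500 + CHF 14,500 = CHF 580,500
  Exemption: 20% × (CHF 580,500 − CHF 216,000) = CHF 72,900 ≥ CHF 47,000, so the exemption is fully phased out
  Base: CHF 580,500 − CHF 0 = CHF 580,500
  CHF 580,500 × 15% = CHF 87,075

CHF 105,895 > CHF 87,075, so the general income tax governs.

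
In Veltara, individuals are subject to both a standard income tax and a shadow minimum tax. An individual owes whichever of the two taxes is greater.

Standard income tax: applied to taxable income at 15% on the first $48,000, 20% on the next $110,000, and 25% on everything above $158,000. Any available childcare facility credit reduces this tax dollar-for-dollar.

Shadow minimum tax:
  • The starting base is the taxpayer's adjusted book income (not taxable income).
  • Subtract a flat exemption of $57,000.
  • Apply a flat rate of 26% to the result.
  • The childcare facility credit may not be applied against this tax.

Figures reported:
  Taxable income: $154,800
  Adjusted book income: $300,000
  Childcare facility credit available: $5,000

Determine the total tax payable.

Standard income tax:
  $48,000 × 15% = $7,200
  $106,800 × 20% = $21,360
  → $28,560
  Less childcare facility credit $5,000 → $23,560

Shadow minimum tax:
  Base (adjusted book income): $300,000
  Less exemption $57,000 → base $243,000
  $243,000 × 26% = $63,180

$63,180 > $23,560, so the shadow minimum tax is the binding amount.

$63,180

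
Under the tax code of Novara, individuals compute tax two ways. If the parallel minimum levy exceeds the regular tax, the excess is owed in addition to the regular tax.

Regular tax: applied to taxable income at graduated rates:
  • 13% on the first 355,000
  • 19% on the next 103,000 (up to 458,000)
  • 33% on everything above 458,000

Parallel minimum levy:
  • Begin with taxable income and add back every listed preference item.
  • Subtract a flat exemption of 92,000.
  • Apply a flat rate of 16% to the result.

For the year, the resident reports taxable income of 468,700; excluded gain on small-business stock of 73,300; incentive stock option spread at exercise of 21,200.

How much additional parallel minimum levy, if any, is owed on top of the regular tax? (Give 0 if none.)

Regular tax:
  355,000 × 13% = 46,150
  103,000 × 19% = 19,570
  10,700 × 33% = 3,531
  → 69,251

Parallel minimum levy:
  Adjusted income: 468,700 + 73,300 + 21,200 = 563,200
  Less exemption 92,000 → base 471,200
  471,200 × 16% = 75,392

Excess of parallel minimum levy over regular tax: 75,392 − 69,251 = 6,141.

6,141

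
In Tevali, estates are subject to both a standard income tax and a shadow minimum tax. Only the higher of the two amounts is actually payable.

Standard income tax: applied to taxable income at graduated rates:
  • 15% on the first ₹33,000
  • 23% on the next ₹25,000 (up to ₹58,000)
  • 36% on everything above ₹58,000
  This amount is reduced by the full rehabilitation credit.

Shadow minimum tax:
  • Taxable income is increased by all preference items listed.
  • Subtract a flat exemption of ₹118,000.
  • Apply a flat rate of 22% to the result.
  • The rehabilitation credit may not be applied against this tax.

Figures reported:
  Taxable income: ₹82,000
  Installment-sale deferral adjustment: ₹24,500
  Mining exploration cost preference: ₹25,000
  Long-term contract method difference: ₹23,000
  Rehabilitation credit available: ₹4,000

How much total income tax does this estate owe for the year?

₹15,340

Shadow minimum tax:
  Adjusted income: ₹82,000 + ₹24,500 + ₹25,000 + ₹23,000 = ₹154,500
  Less exemption ₹118,000 → base ₹36,500
  ₹36,500 × 22% = ₹8,030

Standard income tax:
  ₹33,000 × 15% = ₹4,950
  ₹25,000 × 23% = ₹5,750
  ₹24,000 × 36% = ₹8,640
  → ₹19,340
  Less rehabilitation credit ₹4,000 → ₹15,340

₹15,340 > ₹8,030, so the standard income tax governs.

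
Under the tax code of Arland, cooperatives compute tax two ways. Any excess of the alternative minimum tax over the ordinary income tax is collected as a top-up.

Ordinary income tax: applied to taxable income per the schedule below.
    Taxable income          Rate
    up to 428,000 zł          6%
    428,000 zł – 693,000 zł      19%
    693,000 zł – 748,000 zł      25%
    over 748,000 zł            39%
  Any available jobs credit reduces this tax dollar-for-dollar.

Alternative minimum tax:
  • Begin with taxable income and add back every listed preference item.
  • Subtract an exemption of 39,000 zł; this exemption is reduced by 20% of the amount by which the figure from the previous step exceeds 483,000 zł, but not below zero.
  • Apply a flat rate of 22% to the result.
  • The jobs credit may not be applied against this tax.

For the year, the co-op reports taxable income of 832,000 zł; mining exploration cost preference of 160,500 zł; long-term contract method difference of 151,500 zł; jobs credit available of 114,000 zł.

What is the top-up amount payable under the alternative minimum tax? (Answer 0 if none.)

Ordinary income tax:
  428,000 zł × 6% = 25,680 zł
  265,000 zł × 19% = 50,350 zł
  55,000 zł × 25% = 13,750 zł
  84,000 zł × 39% = 32,760 zł
  → 122,540 zł
  Less jobs credit 114,000 zł → 8,540 zł

Alternative minimum tax:
  Adjusted income: 832,000 zł + 160,500 zł + 151,500 zł = 1,144,000 zł
  Exemption: 20% × (1,144,000 zł − 483,000 zł) = 132,200 zł ≥ 39,000 zł, so the exemption is fully phased out
  Base: 1,144,000 zł − 0 zł = 1,144,000 zł
  1,144,000 zł × 22% = 251,680 zł

Excess of alternative minimum tax over ordinary income tax: 251,680 zł − 8,540 zł = 243,140 zł.

243,140 zł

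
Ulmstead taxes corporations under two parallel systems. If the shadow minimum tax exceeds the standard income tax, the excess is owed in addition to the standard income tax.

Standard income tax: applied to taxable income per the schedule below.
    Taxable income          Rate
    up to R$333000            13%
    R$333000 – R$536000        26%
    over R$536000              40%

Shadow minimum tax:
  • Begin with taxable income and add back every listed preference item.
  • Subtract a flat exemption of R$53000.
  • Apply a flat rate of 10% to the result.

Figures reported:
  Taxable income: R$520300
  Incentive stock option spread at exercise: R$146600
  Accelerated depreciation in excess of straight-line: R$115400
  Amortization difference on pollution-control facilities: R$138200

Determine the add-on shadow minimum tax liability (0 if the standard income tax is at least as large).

R$0

Shadow minimum tax:
  Adjusted income: R$520300 + R$146600 + R$115400 + R$138200 = R$920500
  Less exemption R$53000 → base R$867500
  R$867500 × 10% = R$86750

Standard income tax:
  R$333000 × 13% = R$43290
  R$187300 × 26% = R$48698
  → R$91988

R$86750 ≤ R$91988, so no add-on is due.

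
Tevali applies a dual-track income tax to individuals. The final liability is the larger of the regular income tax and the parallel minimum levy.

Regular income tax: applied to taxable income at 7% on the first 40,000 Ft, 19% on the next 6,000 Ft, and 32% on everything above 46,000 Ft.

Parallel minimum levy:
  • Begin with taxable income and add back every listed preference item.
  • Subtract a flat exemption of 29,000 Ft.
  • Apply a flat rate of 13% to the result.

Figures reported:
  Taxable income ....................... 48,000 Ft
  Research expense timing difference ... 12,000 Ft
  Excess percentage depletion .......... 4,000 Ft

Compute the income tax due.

Regular income tax:
  40,000 Ft × 7% = 2,800 Ft
  6,000 Ft × 19% = 1,140 Ft
  2,000 Ft × 32% = 640 Ft
  → 4,580 Ft

Parallel minimum levy:
  Adjusted income: 48,000 Ft + 12,000 Ft + 4,000 Ft = 64,000 Ft
  Less exemption 29,000 Ft → base 35,000 Ft
  35,000 Ft × 13% = 4,550 Ft

4,580 Ft > 4,550 Ft, so the regular income tax governs.

4,580 Ft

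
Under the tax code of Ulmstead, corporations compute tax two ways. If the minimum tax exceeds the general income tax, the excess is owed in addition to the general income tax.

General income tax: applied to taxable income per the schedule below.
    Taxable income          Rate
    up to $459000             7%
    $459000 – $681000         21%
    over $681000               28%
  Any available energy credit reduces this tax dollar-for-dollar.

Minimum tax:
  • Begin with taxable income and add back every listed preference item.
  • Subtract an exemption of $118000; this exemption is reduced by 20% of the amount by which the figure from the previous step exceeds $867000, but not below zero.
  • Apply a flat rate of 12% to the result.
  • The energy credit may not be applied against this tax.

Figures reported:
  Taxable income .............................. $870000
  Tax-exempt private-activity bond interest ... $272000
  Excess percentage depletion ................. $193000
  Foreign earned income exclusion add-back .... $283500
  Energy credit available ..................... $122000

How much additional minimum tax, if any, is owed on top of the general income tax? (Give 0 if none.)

General income tax:
  $459000 × 7% = $32130
  $222000 × 21% = $46620
  $189000 × 28% = $52920
  → $131670
  Less energy credit $122000 → $9670

Minimum tax:
  Adjusted income: $870000 + $272000 + $193000 + $283500 = $1618500
  Exemption: 20% × ($1618500 − $867000) = $150300 ≥ $118000, so the exemption is fully phased out
  Base: $1618500 − $0 = $1618500
  $1618500 × 12% = $194220

Excess of minimum tax over general income tax: $194220 − $9670 = $184550.

$184550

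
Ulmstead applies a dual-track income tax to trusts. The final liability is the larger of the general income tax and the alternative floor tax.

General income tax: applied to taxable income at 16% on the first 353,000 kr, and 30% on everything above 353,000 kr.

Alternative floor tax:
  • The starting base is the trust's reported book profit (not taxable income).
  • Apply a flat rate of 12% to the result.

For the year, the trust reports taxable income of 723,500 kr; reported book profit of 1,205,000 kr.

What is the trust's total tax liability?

167,630 kr

General income tax:
  353,000 kr × 16% = 56,480 kr
  370,500 kr × 30% = 111,150 kr
  → 167,630 kr

Alternative floor tax:
  Base (reported book profit): 1,205,000 kr
  1,205,000 kr × 12% = 144,600 kr

167,630 kr > 144,600 kr, so the general income tax governs.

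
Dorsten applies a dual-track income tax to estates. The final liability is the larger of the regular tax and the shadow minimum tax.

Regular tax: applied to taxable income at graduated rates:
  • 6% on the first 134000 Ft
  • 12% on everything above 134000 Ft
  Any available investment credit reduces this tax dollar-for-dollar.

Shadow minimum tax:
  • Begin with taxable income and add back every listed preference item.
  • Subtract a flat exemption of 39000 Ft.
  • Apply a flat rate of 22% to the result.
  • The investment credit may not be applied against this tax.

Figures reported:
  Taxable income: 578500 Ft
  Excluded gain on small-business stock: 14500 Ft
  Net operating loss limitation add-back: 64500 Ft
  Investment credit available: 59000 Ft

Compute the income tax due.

Shadow minimum tax:
  Adjusted income: 578500 Ft + 14500 Ft + 64500 Ft = 657500 Ft
  Less exemption 39000 Ft → base 618500 Ft
  618500 Ft × 22% = 136070 Ft

Regular tax:
  134000 Ft × 6% = 8040 Ft
  444500 Ft × 12% = 53340 Ft
  → 61380 Ft
  Less investment credit 59000 Ft → 2380 Ft

136070 Ft > 2380 Ft, so the shadow minimum tax is the binding amount.

136070 Ft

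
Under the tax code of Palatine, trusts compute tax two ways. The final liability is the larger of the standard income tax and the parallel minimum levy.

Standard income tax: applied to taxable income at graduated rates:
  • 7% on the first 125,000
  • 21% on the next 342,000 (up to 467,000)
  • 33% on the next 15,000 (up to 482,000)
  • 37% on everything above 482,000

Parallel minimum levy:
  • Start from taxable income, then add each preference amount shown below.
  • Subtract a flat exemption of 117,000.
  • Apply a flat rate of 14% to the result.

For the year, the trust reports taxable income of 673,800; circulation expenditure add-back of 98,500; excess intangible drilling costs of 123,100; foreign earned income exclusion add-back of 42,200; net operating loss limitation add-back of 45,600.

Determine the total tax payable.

156,486

Parallel minimum levy:
  Adjusted income: 673,800 + 98,500 + 123,100 + 42,200 + 45,600 = 983,200
  Less exemption 117,000 → base 866,200
  866,200 × 14% = 121,268

Standard income tax:
  125,000 × 7% = 8,750
  342,000 × 21% = 71,820
  15,000 × 33% = 4,950
  191,800 × 37% = 70,966
  → 156,486

156,486 > 121,268, so the standard income tax governs.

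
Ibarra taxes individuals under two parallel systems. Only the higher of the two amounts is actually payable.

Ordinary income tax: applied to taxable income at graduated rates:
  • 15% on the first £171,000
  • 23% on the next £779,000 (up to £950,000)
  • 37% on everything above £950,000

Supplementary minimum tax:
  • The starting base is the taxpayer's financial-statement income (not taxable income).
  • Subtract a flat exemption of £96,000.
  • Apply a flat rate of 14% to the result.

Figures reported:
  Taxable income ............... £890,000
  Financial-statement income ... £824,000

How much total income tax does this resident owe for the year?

£191,020

Supplementary minimum tax:
  Base (financial-statement income): £824,000
  Less exemption £96,000 → base £728,000
  £728,000 × 14% = £101,920

Ordinary income tax:
  £171,000 × 15% = £25,650
  £719,000 × 23% = £165,370
  → £191,020

£191,020 > £101,920, so the ordinary income tax governs.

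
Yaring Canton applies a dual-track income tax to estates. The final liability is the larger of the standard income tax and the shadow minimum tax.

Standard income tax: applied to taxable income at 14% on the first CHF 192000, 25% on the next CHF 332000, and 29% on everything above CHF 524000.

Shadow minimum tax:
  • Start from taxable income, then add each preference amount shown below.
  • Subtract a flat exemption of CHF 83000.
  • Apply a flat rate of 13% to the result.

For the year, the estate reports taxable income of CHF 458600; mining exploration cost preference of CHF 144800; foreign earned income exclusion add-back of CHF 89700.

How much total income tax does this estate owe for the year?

Standard income tax:
  CHF 192000 × 14% = CHF 26880
  CHF 266600 × 25% = CHF 66650
  → CHF 93530

Shadow minimum tax:
  Adjusted income: CHF 458600 + CHF 144800 + CHF 89700 = CHF 693100
  Less exemption CHF 83000 → base CHF 610100
  CHF 610100 × 13% = CHF 79313

CHF 93530 > CHF 79313, so the standard income tax governs.

CHF 93530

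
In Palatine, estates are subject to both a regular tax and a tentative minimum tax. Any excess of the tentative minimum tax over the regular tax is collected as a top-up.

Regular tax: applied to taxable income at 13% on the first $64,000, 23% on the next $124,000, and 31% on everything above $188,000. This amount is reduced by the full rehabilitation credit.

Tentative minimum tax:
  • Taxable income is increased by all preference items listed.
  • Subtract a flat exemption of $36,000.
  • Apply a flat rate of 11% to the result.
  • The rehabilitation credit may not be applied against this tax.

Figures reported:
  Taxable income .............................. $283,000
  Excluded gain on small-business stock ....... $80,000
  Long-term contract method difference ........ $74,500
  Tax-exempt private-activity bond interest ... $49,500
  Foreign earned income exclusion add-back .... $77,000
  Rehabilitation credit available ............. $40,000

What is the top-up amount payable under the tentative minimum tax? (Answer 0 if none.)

$31,790

Regular tax:
  $64,000 × 13% = $8,320
  $124,000 × 23% = $28,520
  $95,000 × 31% = $29,450
  → $66,290
  Less rehabilitation credit $40,000 → $26,290

Tentative minimum tax:
  Adjusted income: $283,000 + $80,000 + $74,500 + $49,500 + $77,000 = $564,000
  Less exemption $36,000 → base $528,000
  $528,000 × 11% = $58,080

Excess of tentative minimum tax over regular tax: $58,080 − $26,290 = $31,790.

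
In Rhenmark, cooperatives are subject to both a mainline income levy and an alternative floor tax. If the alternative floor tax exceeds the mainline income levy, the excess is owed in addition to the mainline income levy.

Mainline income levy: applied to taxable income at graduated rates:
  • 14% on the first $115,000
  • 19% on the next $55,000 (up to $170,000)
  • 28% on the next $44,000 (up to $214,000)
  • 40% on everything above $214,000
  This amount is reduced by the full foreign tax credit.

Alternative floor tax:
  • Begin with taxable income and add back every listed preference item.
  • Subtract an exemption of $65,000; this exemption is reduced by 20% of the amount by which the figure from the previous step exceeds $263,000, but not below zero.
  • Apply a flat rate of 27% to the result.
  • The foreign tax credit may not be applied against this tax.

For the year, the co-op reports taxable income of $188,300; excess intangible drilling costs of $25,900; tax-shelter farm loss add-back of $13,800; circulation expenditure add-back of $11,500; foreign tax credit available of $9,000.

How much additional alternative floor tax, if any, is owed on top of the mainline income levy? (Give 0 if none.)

Mainline income levy:
  $115,000 × 14% = $16,100
  $55,000 × 19% = $10,450
  $18,300 × 28% = $5,124
  → $31,674
  Less foreign tax credit $9,000 → $22,674

Alternative floor tax:
  Adjusted income: $188,300 + $25,900 + $13,800 + $11,500 = $239,500
  Exemption: $239,500 ≤ $263,000, so full $65,000 applies
  Base: $239,500 − $65,000 = $174,500
  $174,500 × 27% = $47,115

Excess of alternative floor tax over mainline income levy: $47,115 − $22,674 = $24,441.

$24,441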